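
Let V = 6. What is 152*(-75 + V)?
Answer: -10488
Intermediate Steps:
152*(-75 + V) = 152*(-75 + 6) = 152*(-69) = -10488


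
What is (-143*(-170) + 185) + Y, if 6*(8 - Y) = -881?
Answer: 147899/6 ≈ 24650.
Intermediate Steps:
Y = 929/6 (Y = 8 - ⅙*(-881) = 8 + 881/6 = 929/6 ≈ 154.83)
(-143*(-170) + 185) + Y = (-143*(-170) + 185) + 929/6 = (24310 + 185) + 929/6 = 24495 + 929/6 = 147899/6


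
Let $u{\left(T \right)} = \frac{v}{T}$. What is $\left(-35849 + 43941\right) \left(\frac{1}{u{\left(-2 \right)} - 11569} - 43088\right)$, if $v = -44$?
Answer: $- \frac{4026070512604}{11547} \approx -3.4867 \cdot 10^{8}$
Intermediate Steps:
$u{\left(T \right)} = - \frac{44}{T}$
$\left(-35849 + 43941\right) \left(\frac{1}{u{\left(-2 \right)} - 11569} - 43088\right) = \left(-35849 + 43941\right) \left(\frac{1}{- \frac{44}{-2} - 11569} - 43088\right) = 8092 \left(\frac{1}{\left(-44\right) \left(- \frac{1}{2}\right) - 11569} - 43088\right) = 8092 \left(\frac{1}{22 - 11569} - 43088\right) = 8092 \left(\frac{1}{-11547} - 43088\right) = 8092 \left(- \frac{1}{11547} - 43088\right) = 8092 \left(- \frac{497537137}{11547}\right) = - \frac{4026070512604}{11547}$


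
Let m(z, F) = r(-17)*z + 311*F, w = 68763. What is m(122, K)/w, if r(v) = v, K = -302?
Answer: -95996/68763 ≈ -1.3960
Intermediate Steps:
m(z, F) = -17*z + 311*F
m(122, K)/w = (-17*122 + 311*(-302))/68763 = (-2074 - 93922)*(1/68763) = -95996*1/68763 = -95996/68763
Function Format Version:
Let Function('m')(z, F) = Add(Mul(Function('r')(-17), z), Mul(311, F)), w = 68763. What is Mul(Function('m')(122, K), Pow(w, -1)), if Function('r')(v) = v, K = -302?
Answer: Rational(-95996, 68763) ≈ -1.3960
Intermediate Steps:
Function('m')(z, F) = Add(Mul(-17, z), Mul(311, F))
Mul(Function('m')(122, K), Pow(w, -1)) = Mul(Add(Mul(-17, 122), Mul(311, -302)), Pow(68763, -1)) = Mul(Add(-2074, -93922), Rational(1, 68763)) = Mul(-95996, Rational(1, 68763)) = Rational(-95996, 68763)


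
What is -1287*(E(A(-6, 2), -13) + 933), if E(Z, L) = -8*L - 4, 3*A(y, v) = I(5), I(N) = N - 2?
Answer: -1329471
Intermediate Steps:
I(N) = -2 + N
A(y, v) = 1 (A(y, v) = (-2 + 5)/3 = (⅓)*3 = 1)
E(Z, L) = -4 - 8*L
-1287*(E(A(-6, 2), -13) + 933) = -1287*((-4 - 8*(-13)) + 933) = -1287*((-4 + 104) + 933) = -1287*(100 + 933) = -1287*1033 = -1329471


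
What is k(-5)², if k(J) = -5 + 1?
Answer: 16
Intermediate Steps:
k(J) = -4
k(-5)² = (-4)² = 16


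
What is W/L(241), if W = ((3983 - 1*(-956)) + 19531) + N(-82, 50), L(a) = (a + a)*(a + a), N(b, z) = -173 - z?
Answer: 24247/232324 ≈ 0.10437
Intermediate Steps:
L(a) = 4*a² (L(a) = (2*a)*(2*a) = 4*a²)
W = 24247 (W = ((3983 - 1*(-956)) + 19531) + (-173 - 1*50) = ((3983 + 956) + 19531) + (-173 - 50) = (4939 + 19531) - 223 = 24470 - 223 = 24247)
W/L(241) = 24247/((4*241²)) = 24247/((4*58081)) = 24247/232324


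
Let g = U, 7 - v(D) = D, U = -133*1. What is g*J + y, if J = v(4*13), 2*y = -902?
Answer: 5534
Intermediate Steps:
y = -451 (y = (½)*(-902) = -451)
U = -133
v(D) = 7 - D
J = -45 (J = 7 - 4*13 = 7 - 1*52 = 7 - 52 = -45)
g = -133
g*J + y = -133*(-45) - 451 = 5985 - 451 = 5534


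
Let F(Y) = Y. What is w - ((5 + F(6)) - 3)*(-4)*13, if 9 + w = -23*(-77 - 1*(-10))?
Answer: 1948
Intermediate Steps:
w = 1532 (w = -9 - 23*(-77 - 1*(-10)) = -9 - 23*(-77 + 10) = -9 - 23*(-67) = -9 + 1541 = 1532)
w - ((5 + F(6)) - 3)*(-4)*13 = 1532 - ((5 + 6) - 3)*(-4)*13 = 1532 - (11 - 3)*(-4)*13 = 1532 - 8*(-4)*13 = 1532 - (-32)*13 = 1532 - 1*(-416) = 1532 + 416 = 1948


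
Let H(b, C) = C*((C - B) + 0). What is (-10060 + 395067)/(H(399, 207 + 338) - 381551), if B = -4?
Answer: -385007/82346 ≈ -4.6755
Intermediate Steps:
H(b, C) = C*(4 + C) (H(b, C) = C*((C - 1*(-4)) + 0) = C*((C + 4) + 0) = C*((4 + C) + 0) = C*(4 + C))
(-10060 + 395067)/(H(399, 207 + 338) - 381551) = (-10060 + 395067)/((207 + 338)*(4 + (207 + 338)) - 381551) = 385007/(545*(4 + 545) - 381551) = 385007/(545*549 - 381551) = 385007/(299205 - 381551) = 385007/(-82346) = 385007*(-1/82346) = -385007/82346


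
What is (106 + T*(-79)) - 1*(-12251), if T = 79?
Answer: 6116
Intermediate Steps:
(106 + T*(-79)) - 1*(-12251) = (106 + 79*(-79)) - 1*(-12251) = (106 - 6241) + 12251 = -6135 + 12251 = 6116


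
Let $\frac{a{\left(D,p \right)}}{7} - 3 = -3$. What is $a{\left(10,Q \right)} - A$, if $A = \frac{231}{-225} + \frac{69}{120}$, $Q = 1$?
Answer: $\frac{271}{600} \approx 0.45167$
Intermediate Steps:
$a{\left(D,p \right)} = 0$ ($a{\left(D,p \right)} = 21 + 7 \left(-3\right) = 21 - 21 = 0$)
$A = - \frac{271}{600}$ ($A = 231 \left(- \frac{1}{225}\right) + 69 \cdot \frac{1}{120} = - \frac{77}{75} + \frac{23}{40} = - \frac{271}{600} \approx -0.45167$)
$a{\left(10,Q \right)} - A = 0 - - \frac{271}{600} = 0 + \frac{271}{600} = \frac{271}{600}$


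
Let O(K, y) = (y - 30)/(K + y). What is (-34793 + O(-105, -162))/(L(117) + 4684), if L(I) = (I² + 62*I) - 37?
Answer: -1032171/759170 ≈ -1.3596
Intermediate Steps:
L(I) = -37 + I² + 62*I
O(K, y) = (-30 + y)/(K + y)
(-34793 + O(-105, -162))/(L(117) + 4684) = (-34793 + (-30 - 162)/(-105 - 162))/((-37 + 117² + 62*117) + 4684) = (-34793 - 192/(-267))/((-37 + 13689 + 7254) + 4684) = (-34793 - 1/267*(-192))/(20906 + 4684) = (-34793 + 64/89)/25590 = -3096513/89*1/25590 = -1032171/759170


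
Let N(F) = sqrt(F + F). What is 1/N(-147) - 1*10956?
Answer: -10956 - I*sqrt(6)/42 ≈ -10956.0 - 0.058321*I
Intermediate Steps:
N(F) = sqrt(2)*sqrt(F) (N(F) = sqrt(2*F) = sqrt(2)*sqrt(F))
1/N(-147) - 1*10956 = 1/(sqrt(2)*sqrt(-147)) - 1*10956 = 1/(sqrt(2)*(7*I*sqrt(3))) - 10956 = 1/(7*I*sqrt(6)) - 10956 = -I*sqrt(6)/42 - 10956 = -10956 - I*sqrt(6)/42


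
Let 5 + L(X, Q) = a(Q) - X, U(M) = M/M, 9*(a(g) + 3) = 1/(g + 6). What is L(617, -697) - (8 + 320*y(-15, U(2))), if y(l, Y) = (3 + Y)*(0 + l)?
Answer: 115468172/6219 ≈ 18567.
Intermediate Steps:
a(g) = -3 + 1/(9*(6 + g)) (a(g) = -3 + 1/(9*(g + 6)) = -3 + 1/(9*(6 + g)))
U(M) = 1
y(l, Y) = l*(3 + Y) (y(l, Y) = (3 + Y)*l = l*(3 + Y))
L(X, Q) = -5 - X + (-161 - 27*Q)/(9*(6 + Q)) (L(X, Q) = -5 + ((-161 - 27*Q)/(9*(6 + Q)) - X) = -5 + (-X + (-161 - 27*Q)/(9*(6 + Q))) = -5 - X + (-161 - 27*Q)/(9*(6 + Q)))
L(617, -697) - (8 + 320*y(-15, U(2))) = (-161/9 - 3*(-697) + (-5 - 1*617)*(6 - 697))/(6 - 697) - (8 + 320*(-15*(3 + 1))) = (-161/9 + 2091 + (-5 - 617)*(-691))/(-691) - (8 + 320*(-15*4)) = -(-161/9 + 2091 - 622*(-691))/691 - (8 + 320*(-60)) = -(-161/9 + 2091 + 429802)/691 - (8 - 19200) = -1/691*3886876/9 - 1*(-19192) = -3886876/6219 + 19192 = 115468172/6219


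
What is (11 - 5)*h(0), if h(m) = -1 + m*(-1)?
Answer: -6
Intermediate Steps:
h(m) = -1 - m
(11 - 5)*h(0) = (11 - 5)*(-1 - 1*0) = 6*(-1 + 0) = 6*(-1) = -6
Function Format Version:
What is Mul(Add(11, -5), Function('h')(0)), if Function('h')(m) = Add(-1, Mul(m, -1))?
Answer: -6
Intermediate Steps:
Function('h')(m) = Add(-1, Mul(-1, m))
Mul(Add(11, -5), Function('h')(0)) = Mul(Add(11, -5), Add(-1, Mul(-1, 0))) = Mul(6, Add(-1, 0)) = Mul(6, -1) = -6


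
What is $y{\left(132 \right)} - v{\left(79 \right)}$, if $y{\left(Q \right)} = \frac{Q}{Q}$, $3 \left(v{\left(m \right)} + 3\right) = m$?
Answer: $- \frac{67}{3} \approx -22.333$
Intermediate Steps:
$v{\left(m \right)} = -3 + \frac{m}{3}$
$y{\left(Q \right)} = 1$
$y{\left(132 \right)} - v{\left(79 \right)} = 1 - \left(-3 + \frac{1}{3} \cdot 79\right) = 1 - \left(-3 + \frac{79}{3}\right) = 1 - \frac{70}{3} = - \frac{67}{3}$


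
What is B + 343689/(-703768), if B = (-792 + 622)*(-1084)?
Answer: 129690023351/703768 ≈ 1.8428e+5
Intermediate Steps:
B = 184280 (B = -170*(-1084) = 184280)
B + 343689/(-703768) = 184280 + 343689/(-703768) = 184280 + 343689*(-1/703768) = 184280 - 343689/703768 = 129690023351/703768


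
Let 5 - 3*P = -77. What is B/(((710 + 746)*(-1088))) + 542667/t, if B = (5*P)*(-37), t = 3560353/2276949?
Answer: 2936082464188818241/8460082315776 ≈ 3.4705e+5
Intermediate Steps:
P = 82/3 (P = 5/3 - 1/3*(-77) = 5/3 + 77/3 = 82/3 ≈ 27.333)
t = 3560353/2276949 (t = 3560353*(1/2276949) = 3560353/2276949 ≈ 1.5637)
B = -15170/3 (B = (5*(82/3))*(-37) = (410/3)*(-37) = -15170/3 ≈ -5056.7)
B/(((710 + 746)*(-1088))) + 542667/t = -15170*(-1/(1088*(710 + 746)))/3 + 542667/(3560353/2276949) = -15170/(3*(1456*(-1088))) + 542667*(2276949/3560353) = -15170/3/(-1584128) + 1235625082983/3560353 = -15170/3*(-1/1584128) + 1235625082983/3560353 = 7585/2376192 + 1235625082983/3560353 = 2936082464188818241/8460082315776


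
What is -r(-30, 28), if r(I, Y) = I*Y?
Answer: 840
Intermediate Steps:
-r(-30, 28) = -(-30)*28 = -1*(-840) = 840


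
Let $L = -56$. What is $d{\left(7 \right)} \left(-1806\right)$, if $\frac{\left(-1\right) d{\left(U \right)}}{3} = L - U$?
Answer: $-341334$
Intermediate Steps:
$d{\left(U \right)} = 168 + 3 U$ ($d{\left(U \right)} = - 3 \left(-56 - U\right) = 168 + 3 U$)
$d{\left(7 \right)} \left(-1806\right) = \left(168 + 3 \cdot 7\right) \left(-1806\right) = \left(168 + 21\right) \left(-1806\right) = 189 \left(-1806\right) = -341334$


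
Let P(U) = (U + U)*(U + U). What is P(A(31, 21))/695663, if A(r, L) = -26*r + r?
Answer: 2402500/695663 ≈ 3.4535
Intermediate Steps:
A(r, L) = -25*r
P(U) = 4*U² (P(U) = (2*U)*(2*U) = 4*U²)
P(A(31, 21))/695663 = (4*(-25*31)²)/695663 = (4*(-775)²)*(1/695663) = (4*600625)*(1/695663) = 2402500*(1/695663) = 2402500/695663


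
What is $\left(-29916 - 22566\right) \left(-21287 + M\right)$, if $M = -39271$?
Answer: $3178204956$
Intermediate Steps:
$\left(-29916 - 22566\right) \left(-21287 + M\right) = \left(-29916 - 22566\right) \left(-21287 - 39271\right) = \left(-52482\right) \left(-60558\right) = 3178204956$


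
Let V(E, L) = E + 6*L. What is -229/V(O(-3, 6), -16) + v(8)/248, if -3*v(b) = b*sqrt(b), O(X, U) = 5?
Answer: 229/91 - 2*sqrt(2)/93 ≈ 2.4861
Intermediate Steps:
v(b) = -b**(3/2)/3 (v(b) = -b*sqrt(b)/3 = -b**(3/2)/3)
-229/V(O(-3, 6), -16) + v(8)/248 = -229/(5 + 6*(-16)) - 16*sqrt(2)/3/248 = -229/(5 - 96) - 16*sqrt(2)/3*(1/248) = -229/(-91) - 16*sqrt(2)/3*(1/248) = -229*(-1/91) - 2*sqrt(2)/93 = 229/91 - 2*sqrt(2)/93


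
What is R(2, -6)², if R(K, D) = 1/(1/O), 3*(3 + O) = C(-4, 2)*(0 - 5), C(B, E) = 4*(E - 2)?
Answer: 9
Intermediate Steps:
C(B, E) = -8 + 4*E (C(B, E) = 4*(-2 + E) = -8 + 4*E)
O = -3 (O = -3 + ((-8 + 4*2)*(0 - 5))/3 = -3 + ((-8 + 8)*(-5))/3 = -3 + (0*(-5))/3 = -3 + (⅓)*0 = -3 + 0 = -3)
R(K, D) = -3 (R(K, D) = 1/(1/(-3)) = 1/(-⅓) = -3)
R(2, -6)² = (-3)² = 9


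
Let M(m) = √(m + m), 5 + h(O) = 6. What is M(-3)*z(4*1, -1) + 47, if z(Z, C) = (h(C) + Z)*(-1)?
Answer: 47 - 5*I*√6 ≈ 47.0 - 12.247*I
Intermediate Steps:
h(O) = 1 (h(O) = -5 + 6 = 1)
z(Z, C) = -1 - Z (z(Z, C) = (1 + Z)*(-1) = -1 - Z)
M(m) = √2*√m (M(m) = √(2*m) = √2*√m)
M(-3)*z(4*1, -1) + 47 = (√2*√(-3))*(-1 - 4) + 47 = (√2*(I*√3))*(-1 - 1*4) + 47 = (I*√6)*(-1 - 4) + 47 = (I*√6)*(-5) + 47 = -5*I*√6 + 47 = 47 - 5*I*√6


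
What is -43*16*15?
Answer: -10320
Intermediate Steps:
-43*16*15 = -688*15 = -10320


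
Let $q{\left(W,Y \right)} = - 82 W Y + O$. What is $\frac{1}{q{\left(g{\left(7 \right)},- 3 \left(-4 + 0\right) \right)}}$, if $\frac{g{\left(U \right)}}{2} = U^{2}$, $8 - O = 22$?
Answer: $- \frac{1}{96446} \approx -1.0369 \cdot 10^{-5}$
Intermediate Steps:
$O = -14$ ($O = 8 - 22 = -14$)
$g{\left(U \right)} = 2 U^{2}$
$q{\left(W,Y \right)} = -14 - 82 W Y$ ($q{\left(W,Y \right)} = - 82 W Y - 14 = -14 - 82 W Y$)
$\frac{1}{q{\left(g{\left(7 \right)},- 3 \left(-4 + 0\right) \right)}} = \frac{1}{-14 - 82 \cdot 2 \cdot 7^{2} \left(- 3 \left(-4 + 0\right)\right)} = \frac{1}{-14 - 82 \cdot 2 \cdot 49 \left(\left(-3\right) \left(-4\right)\right)} = \frac{1}{-14 - 8036 \cdot 12} = \frac{1}{-14 - 96432} = \frac{1}{-96446} = - \frac{1}{96446}$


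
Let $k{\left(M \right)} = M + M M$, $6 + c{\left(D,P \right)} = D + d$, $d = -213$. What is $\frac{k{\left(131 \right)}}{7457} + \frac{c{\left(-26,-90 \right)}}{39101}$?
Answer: $\frac{674307527}{291576157} \approx 2.3126$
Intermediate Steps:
$c{\left(D,P \right)} = -219 + D$ ($c{\left(D,P \right)} = -6 + \left(D - 213\right) = -6 + \left(-213 + D\right) = -219 + D$)
$k{\left(M \right)} = M + M^{2}$
$\frac{k{\left(131 \right)}}{7457} + \frac{c{\left(-26,-90 \right)}}{39101} = \frac{131 \left(1 + 131\right)}{7457} + \frac{-219 - 26}{39101} = 131 \cdot 132 \cdot \frac{1}{7457} - \frac{245}{39101} = 17292 \cdot \frac{1}{7457} - \frac{245}{39101} = \frac{17292}{7457} - \frac{245}{39101} = \frac{674307527}{291576157}$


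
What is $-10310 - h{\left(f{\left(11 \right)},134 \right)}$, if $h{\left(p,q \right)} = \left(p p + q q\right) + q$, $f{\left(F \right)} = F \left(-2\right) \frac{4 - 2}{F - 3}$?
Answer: $- \frac{113721}{4} \approx -28430.0$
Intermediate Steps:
$f{\left(F \right)} = - \frac{4 F}{-3 + F}$ ($f{\left(F \right)} = - 2 F \frac{2}{-3 + F} = - \frac{4 F}{-3 + F}$)
$h{\left(p,q \right)} = q + p^{2} + q^{2}$ ($h{\left(p,q \right)} = \left(p^{2} + q^{2}\right) + q = q + p^{2} + q^{2}$)
$-10310 - h{\left(f{\left(11 \right)},134 \right)} = -10310 - \left(134 + \left(\left(-4\right) 11 \frac{1}{-3 + 11}\right)^{2} + 134^{2}\right) = -10310 - \left(134 + \left(\left(-4\right) 11 \cdot \frac{1}{8}\right)^{2} + 17956\right) = -10310 - \left(134 + \left(- \frac{11}{2}\right)^{2} + 17956\right) = -10310 - \left(134 + \frac{121}{4} + 17956\right) = -10310 - \frac{72481}{4} = - \frac{113721}{4}$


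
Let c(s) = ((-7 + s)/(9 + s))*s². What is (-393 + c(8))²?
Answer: 43784689/289 ≈ 1.5150e+5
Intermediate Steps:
c(s) = s²*(-7 + s)/(9 + s) (c(s) = ((-7 + s)/(9 + s))*s² = s²*(-7 + s)/(9 + s))
(-393 + c(8))² = (-393 + 8²*(-7 + 8)/(9 + 8))² = (-393 + 64*1/17)² = (-393 + 64*(1/17)*1)² = (-393 + 64/17)² = (-6617/17)² = 43784689/289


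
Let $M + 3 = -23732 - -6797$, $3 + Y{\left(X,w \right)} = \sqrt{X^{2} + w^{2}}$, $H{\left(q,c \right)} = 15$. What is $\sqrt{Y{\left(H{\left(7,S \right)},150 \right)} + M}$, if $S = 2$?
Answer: $\sqrt{-16941 + 15 \sqrt{101}} \approx 129.58 i$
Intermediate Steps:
$Y{\left(X,w \right)} = -3 + \sqrt{X^{2} + w^{2}}$
$M = -16938$ ($M = -3 - 16935 = -16938$)
$\sqrt{Y{\left(H{\left(7,S \right)},150 \right)} + M} = \sqrt{\left(-3 + \sqrt{15^{2} + 150^{2}}\right) - 16938} = \sqrt{\left(-3 + \sqrt{225 + 22500}\right) - 16938} = \sqrt{\left(-3 + \sqrt{22725}\right) - 16938} = \sqrt{\left(-3 + 15 \sqrt{101}\right) - 16938} = \sqrt{-16941 + 15 \sqrt{101}}$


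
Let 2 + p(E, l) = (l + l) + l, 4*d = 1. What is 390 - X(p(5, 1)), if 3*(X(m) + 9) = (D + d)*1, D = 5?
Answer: 1589/4 ≈ 397.25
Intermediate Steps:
d = ¼ (d = (¼)*1 = ¼ ≈ 0.25000)
p(E, l) = -2 + 3*l (p(E, l) = -2 + ((l + l) + l) = -2 + (2*l + l) = -2 + 3*l)
X(m) = -29/4 (X(m) = -9 + ((5 + ¼)*1)/3 = -9 + ((21/4)*1)/3 = -9 + (⅓)*(21/4) = -9 + 7/4 = -29/4)
390 - X(p(5, 1)) = 390 - 1*(-29/4) = 390 + 29/4 = 1589/4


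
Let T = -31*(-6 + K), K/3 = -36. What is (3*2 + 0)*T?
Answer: 21204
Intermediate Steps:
K = -108 (K = 3*(-36) = -108)
T = 3534 (T = -31*(-6 - 108) = -31*(-114) = 3534)
(3*2 + 0)*T = (3*2 + 0)*3534 = (6 + 0)*3534 = 6*3534 = 21204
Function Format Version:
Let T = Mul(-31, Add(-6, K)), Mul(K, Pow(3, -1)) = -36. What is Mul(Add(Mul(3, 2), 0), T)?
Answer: 21204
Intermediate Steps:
K = -108 (K = Mul(3, -36) = -108)
T = 3534 (T = Mul(-31, Add(-6, -108)) = Mul(-31, -114) = 3534)
Mul(Add(Mul(3, 2), 0), T) = Mul(Add(Mul(3, 2), 0), 3534) = Mul(Add(6, 0), 3534) = Mul(6, 3534) = 21204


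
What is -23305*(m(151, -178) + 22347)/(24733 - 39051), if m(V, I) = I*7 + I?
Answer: 487610515/14318 ≈ 34056.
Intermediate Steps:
m(V, I) = 8*I (m(V, I) = 7*I + I = 8*I)
-23305*(m(151, -178) + 22347)/(24733 - 39051) = -23305*(8*(-178) + 22347)/(24733 - 39051) = -23305/((-14318/(-1424 + 22347))) = -23305/((-14318/20923)) = -23305/((-14318*1/20923)) = -23305/(-14318/20923) = -23305*(-20923/14318) = 487610515/14318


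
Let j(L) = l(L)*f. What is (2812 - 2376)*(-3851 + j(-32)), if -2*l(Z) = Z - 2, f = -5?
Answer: -1716096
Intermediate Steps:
l(Z) = 1 - Z/2 (l(Z) = -(Z - 2)/2 = -(-2 + Z)/2 = 1 - Z/2)
j(L) = -5 + 5*L/2 (j(L) = (1 - L/2)*(-5) = -5 + 5*L/2)
(2812 - 2376)*(-3851 + j(-32)) = (2812 - 2376)*(-3851 + (-5 + (5/2)*(-32))) = 436*(-3851 + (-5 - 80)) = 436*(-3851 - 85) = 436*(-3936) = -1716096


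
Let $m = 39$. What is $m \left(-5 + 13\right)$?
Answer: $312$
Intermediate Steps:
$m \left(-5 + 13\right) = 39 \left(-5 + 13\right) = 39 \cdot 8 = 312$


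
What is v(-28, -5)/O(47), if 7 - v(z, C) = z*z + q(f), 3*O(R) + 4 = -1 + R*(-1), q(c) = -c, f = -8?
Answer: 2355/52 ≈ 45.288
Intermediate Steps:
O(R) = -5/3 - R/3 (O(R) = -4/3 + (-1 + R*(-1))/3 = -4/3 + (-1 - R)/3 = -4/3 + (-⅓ - R/3) = -5/3 - R/3)
v(z, C) = -1 - z² (v(z, C) = 7 - (z*z - 1*(-8)) = 7 - (z² + 8) = 7 - (8 + z²) = 7 + (-8 - z²) = -1 - z²)
v(-28, -5)/O(47) = (-1 - 1*(-28)²)/(-5/3 - ⅓*47) = (-1 - 1*784)/(-5/3 - 47/3) = (-1 - 784)/(-52/3) = -785*(-3/52) = 2355/52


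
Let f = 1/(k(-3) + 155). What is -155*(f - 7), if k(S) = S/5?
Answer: 836845/772 ≈ 1084.0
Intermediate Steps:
k(S) = S/5 (k(S) = S*(1/5) = S/5)
f = 5/772 (f = 1/((1/5)*(-3) + 155) = 1/(-3/5 + 155) = 1/(772/5) = 5/772 ≈ 0.0064767)
-155*(f - 7) = -155*(5/772 - 7) = -155*(-5399/772) = 836845/772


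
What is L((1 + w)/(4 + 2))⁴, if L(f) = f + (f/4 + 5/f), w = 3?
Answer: 390625/81 ≈ 4822.5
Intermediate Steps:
L(f) = 5/f + 5*f/4 (L(f) = f + (f*(¼) + 5/f) = f + (f/4 + 5/f) = f + (5/f + f/4) = 5/f + 5*f/4)
L((1 + w)/(4 + 2))⁴ = (5/(((1 + 3)/(4 + 2))) + 5*((1 + 3)/(4 + 2))/4)⁴ = (5/((4/6)) + 5*(4/6)/4)⁴ = (5/((4*(⅙))) + 5*(4*(⅙))/4)⁴ = (5/(⅔) + (5/4)*(⅔))⁴ = (5*(3/2) + ⅚)⁴ = (15/2 + ⅚)⁴ = (25/3)⁴ = 390625/81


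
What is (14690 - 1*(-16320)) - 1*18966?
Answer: 12044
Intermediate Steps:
(14690 - 1*(-16320)) - 1*18966 = (14690 + 16320) - 18966 = 31010 - 18966 = 12044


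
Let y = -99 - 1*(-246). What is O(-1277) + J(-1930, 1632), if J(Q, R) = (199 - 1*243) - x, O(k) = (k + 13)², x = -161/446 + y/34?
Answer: 6056683710/3791 ≈ 1.5976e+6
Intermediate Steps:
y = 147 (y = -99 + 246 = 147)
x = 15022/3791 (x = -161/446 + 147/34 = 15022/3791 ≈ 3.9625)
O(k) = (13 + k)²
J(Q, R) = -181826/3791 (J(Q, R) = (199 - 1*243) - 1*15022/3791 = (199 - 243) - 15022/3791 = -44 - 15022/3791 = -181826/3791)
O(-1277) + J(-1930, 1632) = (13 - 1277)² - 181826/3791 = (-1264)² - 181826/3791 = 1597696 - 181826/3791 = 6056683710/3791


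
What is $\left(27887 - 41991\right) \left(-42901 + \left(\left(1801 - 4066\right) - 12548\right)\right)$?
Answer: $813998256$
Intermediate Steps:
$\left(27887 - 41991\right) \left(-42901 + \left(\left(1801 - 4066\right) - 12548\right)\right) = - 14104 \left(-42901 - 14813\right) = \left(-14104\right) \left(-57714\right) = 813998256$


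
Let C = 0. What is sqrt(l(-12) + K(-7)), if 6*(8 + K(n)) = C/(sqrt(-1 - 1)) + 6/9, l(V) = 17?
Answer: sqrt(82)/3 ≈ 3.0185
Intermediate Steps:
K(n) = -71/9 (K(n) = -8 + (0/(sqrt(-1 - 1)) + 6/9)/6 = -8 + (0/(sqrt(-2)) + 6*(1/9))/6 = -8 + (0/((I*sqrt(2))) + 2/3)/6 = -8 + (0*(-I*sqrt(2)/2) + 2/3)/6 = -8 + (0 + 2/3)/6 = -8 + (1/6)*(2/3) = -8 + 1/9 = -71/9)
sqrt(l(-12) + K(-7)) = sqrt(17 - 71/9) = sqrt(82/9) = sqrt(82)/3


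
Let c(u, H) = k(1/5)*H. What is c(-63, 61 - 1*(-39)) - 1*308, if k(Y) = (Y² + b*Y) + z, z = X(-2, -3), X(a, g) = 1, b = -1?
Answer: -224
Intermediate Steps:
z = 1
k(Y) = 1 + Y² - Y (k(Y) = (Y² - Y) + 1 = 1 + Y² - Y)
c(u, H) = 21*H/25 (c(u, H) = (1 + (1/5)² - 1/5)*H = (1 + (⅕)² - 1*⅕)*H = (1 + 1/25 - ⅕)*H = 21*H/25)
c(-63, 61 - 1*(-39)) - 1*308 = 21*(61 - 1*(-39))/25 - 1*308 = 21*(61 + 39)/25 - 308 = (21/25)*100 - 308 = 84 - 308 = -224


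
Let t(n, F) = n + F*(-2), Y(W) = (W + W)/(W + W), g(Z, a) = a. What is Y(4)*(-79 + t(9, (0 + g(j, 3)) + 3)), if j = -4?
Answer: -82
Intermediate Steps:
Y(W) = 1 (Y(W) = (2*W)/((2*W)) = (2*W)*(1/(2*W)) = 1)
t(n, F) = n - 2*F
Y(4)*(-79 + t(9, (0 + g(j, 3)) + 3)) = 1*(-79 + (9 - 2*((0 + 3) + 3))) = 1*(-79 + (9 - 2*(3 + 3))) = 1*(-79 + (9 - 2*6)) = 1*(-79 + (9 - 12)) = 1*(-79 - 3) = 1*(-82) = -82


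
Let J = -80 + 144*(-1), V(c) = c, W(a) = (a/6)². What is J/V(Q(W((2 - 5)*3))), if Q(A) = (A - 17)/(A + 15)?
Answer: 15456/59 ≈ 261.97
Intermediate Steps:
W(a) = a²/36 (W(a) = (a*(⅙))² = (a/6)² = a²/36)
Q(A) = (-17 + A)/(15 + A)
J = -224 (J = -80 - 144 = -224)
J/V(Q(W((2 - 5)*3))) = -224*(15 + ((2 - 5)*3)²/36)/(-17 + ((2 - 5)*3)²/36) = -224*(15 + (-3*3)²/36)/(-17 + (-3*3)²/36) = -224*(15 + (1/36)*(-9)²)/(-17 + (1/36)*(-9)²) = -224*(15 + (1/36)*81)/(-17 + (1/36)*81) = -224*(15 + 9/4)/(-17 + 9/4) = -224/(-59/4/(69/4)) = -224/((4/69)*(-59/4)) = -224/(-59/69) = -224*(-69/59) = 15456/59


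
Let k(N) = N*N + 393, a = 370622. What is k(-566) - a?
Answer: -49873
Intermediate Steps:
k(N) = 393 + N² (k(N) = N² + 393 = 393 + N²)
k(-566) - a = (393 + (-566)²) - 1*370622 = (393 + 320356) - 370622 = 320749 - 370622 = -49873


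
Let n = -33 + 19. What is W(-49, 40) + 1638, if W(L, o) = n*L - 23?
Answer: 2301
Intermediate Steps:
n = -14
W(L, o) = -23 - 14*L (W(L, o) = -14*L - 23 = -23 - 14*L)
W(-49, 40) + 1638 = (-23 - 14*(-49)) + 1638 = (-23 + 686) + 1638 = 663 + 1638 = 2301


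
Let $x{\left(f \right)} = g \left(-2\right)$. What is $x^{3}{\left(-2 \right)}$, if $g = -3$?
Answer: $216$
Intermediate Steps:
$x{\left(f \right)} = 6$ ($x{\left(f \right)} = \left(-3\right) \left(-2\right) = 6$)
$x^{3}{\left(-2 \right)} = 6^{3} = 216$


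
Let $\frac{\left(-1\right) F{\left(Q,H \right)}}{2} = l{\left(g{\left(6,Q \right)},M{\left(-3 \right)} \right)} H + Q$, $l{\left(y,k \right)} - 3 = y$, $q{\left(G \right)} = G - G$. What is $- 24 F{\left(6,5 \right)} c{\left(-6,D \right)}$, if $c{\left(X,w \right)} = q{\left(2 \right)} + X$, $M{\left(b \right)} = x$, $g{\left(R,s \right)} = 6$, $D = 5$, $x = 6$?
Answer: $-14688$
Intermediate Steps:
$q{\left(G \right)} = 0$
$M{\left(b \right)} = 6$
$l{\left(y,k \right)} = 3 + y$
$F{\left(Q,H \right)} = - 18 H - 2 Q$ ($F{\left(Q,H \right)} = - 2 \left(\left(3 + 6\right) H + Q\right) = - 2 \left(9 H + Q\right) = - 2 \left(Q + 9 H\right) = - 18 H - 2 Q$)
$c{\left(X,w \right)} = X$ ($c{\left(X,w \right)} = 0 + X = X$)
$- 24 F{\left(6,5 \right)} c{\left(-6,D \right)} = - 24 \left(\left(-18\right) 5 - 12\right) \left(-6\right) = - 24 \left(-90 - 12\right) \left(-6\right) = \left(-24\right) \left(-102\right) \left(-6\right) = 2448 \left(-6\right) = -14688$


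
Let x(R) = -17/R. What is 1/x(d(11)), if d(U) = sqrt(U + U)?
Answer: -sqrt(22)/17 ≈ -0.27591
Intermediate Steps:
d(U) = sqrt(2)*sqrt(U) (d(U) = sqrt(2*U) = sqrt(2)*sqrt(U))
1/x(d(11)) = 1/(-17*sqrt(22)/22) = -sqrt(22)/17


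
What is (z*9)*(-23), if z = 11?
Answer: -2277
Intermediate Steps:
(z*9)*(-23) = (11*9)*(-23) = 99*(-23) = -2277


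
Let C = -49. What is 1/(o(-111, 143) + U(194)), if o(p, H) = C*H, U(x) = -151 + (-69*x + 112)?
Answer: -1/20432 ≈ -4.8943e-5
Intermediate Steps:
U(x) = -39 - 69*x (U(x) = -151 + (112 - 69*x) = -39 - 69*x)
o(p, H) = -49*H
1/(o(-111, 143) + U(194)) = 1/(-49*143 + (-39 - 69*194)) = 1/(-7007 + (-39 - 13386)) = 1/(-7007 - 13425) = 1/(-20432) = -1/20432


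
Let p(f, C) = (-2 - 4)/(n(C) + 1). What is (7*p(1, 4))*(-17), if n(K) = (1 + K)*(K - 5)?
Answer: -357/2 ≈ -178.50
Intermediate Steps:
n(K) = (1 + K)*(-5 + K)
p(f, C) = -6/(-4 + C² - 4*C) (p(f, C) = (-2 - 4)/((-5 + C² - 4*C) + 1) = -6/(-4 + C² - 4*C))
(7*p(1, 4))*(-17) = (7*(6/(4 - 1*4² + 4*4)))*(-17) = (7*(6/(4 - 1*16 + 16)))*(-17) = (7*(6/(4 - 16 + 16)))*(-17) = (7*(6/4))*(-17) = (7*(6*(¼)))*(-17) = (7*(3/2))*(-17) = (21/2)*(-17) = -357/2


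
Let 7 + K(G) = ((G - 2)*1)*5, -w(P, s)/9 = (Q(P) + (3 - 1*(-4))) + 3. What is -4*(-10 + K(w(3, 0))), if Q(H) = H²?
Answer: 3528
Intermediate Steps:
w(P, s) = -90 - 9*P² (w(P, s) = -9*((P² + (3 - 1*(-4))) + 3) = -9*((P² + (3 + 4)) + 3) = -9*((P² + 7) + 3) = -9*((7 + P²) + 3) = -9*(10 + P²) = -90 - 9*P²)
K(G) = -17 + 5*G (K(G) = -7 + ((G - 2)*1)*5 = -7 + ((-2 + G)*1)*5 = -7 + (-2 + G)*5 = -7 + (-10 + 5*G) = -17 + 5*G)
-4*(-10 + K(w(3, 0))) = -4*(-10 + (-17 + 5*(-90 - 9*3²))) = -4*(-10 + (-17 + 5*(-90 - 9*9))) = -4*(-10 + (-17 + 5*(-90 - 81))) = -4*(-10 + (-17 + 5*(-171))) = -4*(-10 + (-17 - 855)) = -4*(-10 - 872) = -4*(-882) = 3528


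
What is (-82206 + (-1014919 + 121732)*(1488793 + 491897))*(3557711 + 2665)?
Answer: -6298756034417264736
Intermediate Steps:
(-82206 + (-1014919 + 121732)*(1488793 + 491897))*(3557711 + 2665) = (-82206 - 893187*1980690)*3560376 = (-82206 - 1769126559030)*3560376 = -1769126641236*3560376 = -6298756034417264736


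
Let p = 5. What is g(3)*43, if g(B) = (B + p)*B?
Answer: 1032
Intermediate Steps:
g(B) = B*(5 + B) (g(B) = (B + 5)*B = (5 + B)*B = B*(5 + B))
g(3)*43 = (3*(5 + 3))*43 = (3*8)*43 = 24*43 = 1032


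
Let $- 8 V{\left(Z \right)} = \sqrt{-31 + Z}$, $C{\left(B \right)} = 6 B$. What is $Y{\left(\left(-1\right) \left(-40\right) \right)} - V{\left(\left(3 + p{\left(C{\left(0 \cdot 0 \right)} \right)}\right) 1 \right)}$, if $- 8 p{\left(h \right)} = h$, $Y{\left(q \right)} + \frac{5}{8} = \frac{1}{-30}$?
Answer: $- \frac{79}{120} + \frac{i \sqrt{7}}{4} \approx -0.65833 + 0.66144 i$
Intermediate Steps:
$Y{\left(q \right)} = - \frac{79}{120}$ ($Y{\left(q \right)} = - \frac{5}{8} + \frac{1}{-30} = - \frac{5}{8} - \frac{1}{30} = - \frac{79}{120}$)
$p{\left(h \right)} = - \frac{h}{8}$
$V{\left(Z \right)} = - \frac{\sqrt{-31 + Z}}{8}$
$Y{\left(\left(-1\right) \left(-40\right) \right)} - V{\left(\left(3 + p{\left(C{\left(0 \cdot 0 \right)} \right)}\right) 1 \right)} = - \frac{79}{120} - - \frac{\sqrt{-31 + \left(3 - \frac{6 \cdot 0 \cdot 0}{8}\right) 1}}{8} = - \frac{79}{120} - - \frac{\sqrt{-31 + \left(3 - \frac{6 \cdot 0}{8}\right) 1}}{8} = - \frac{79}{120} - - \frac{\sqrt{-31 + \left(3 - 0\right) 1}}{8} = - \frac{79}{120} - - \frac{\sqrt{-31 + \left(3 + 0\right) 1}}{8} = - \frac{79}{120} - - \frac{\sqrt{-31 + 3 \cdot 1}}{8} = - \frac{79}{120} - - \frac{\sqrt{-31 + 3}}{8} = - \frac{79}{120} - - \frac{\sqrt{-28}}{8} = - \frac{79}{120} - - \frac{2 i \sqrt{7}}{8} = - \frac{79}{120} - - \frac{i \sqrt{7}}{4} = - \frac{79}{120} + \frac{i \sqrt{7}}{4}$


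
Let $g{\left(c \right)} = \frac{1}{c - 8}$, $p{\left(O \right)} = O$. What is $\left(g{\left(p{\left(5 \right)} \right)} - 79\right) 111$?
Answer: $-8806$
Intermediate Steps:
$g{\left(c \right)} = \frac{1}{-8 + c}$
$\left(g{\left(p{\left(5 \right)} \right)} - 79\right) 111 = \left(\frac{1}{-8 + 5} - 79\right) 111 = \left(\frac{1}{-3} - 79\right) 111 = \left(- \frac{1}{3} - 79\right) 111 = \left(- \frac{238}{3}\right) 111 = -8806$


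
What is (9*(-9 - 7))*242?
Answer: -34848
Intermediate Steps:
(9*(-9 - 7))*242 = (9*(-16))*242 = -144*242 = -34848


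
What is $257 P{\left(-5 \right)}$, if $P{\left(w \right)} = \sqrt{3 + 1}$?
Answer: $514$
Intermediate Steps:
$P{\left(w \right)} = 2$ ($P{\left(w \right)} = \sqrt{4} = 2$)
$257 P{\left(-5 \right)} = 257 \cdot 2 = 514$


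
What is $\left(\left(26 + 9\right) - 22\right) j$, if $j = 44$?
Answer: $572$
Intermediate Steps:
$\left(\left(26 + 9\right) - 22\right) j = \left(\left(26 + 9\right) - 22\right) 44 = \left(35 - 22\right) 44 = 13 \cdot 44 = 572$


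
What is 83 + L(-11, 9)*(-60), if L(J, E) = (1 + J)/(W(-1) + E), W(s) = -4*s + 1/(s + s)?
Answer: 131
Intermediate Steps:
W(s) = 1/(2*s) - 4*s (W(s) = -4*s + 1/(2*s) = 1/(2*s) - 4*s)
L(J, E) = (1 + J)/(7/2 + E) (L(J, E) = (1 + J)/(((½)/(-1) - 4*(-1)) + E) = (1 + J)/(((½)*(-1) + 4) + E) = (1 + J)/((-½ + 4) + E) = (1 + J)/(7/2 + E))
83 + L(-11, 9)*(-60) = 83 + (2*(1 - 11)/(7 + 2*9))*(-60) = 83 + (2*(-10)/(7 + 18))*(-60) = 83 + (2*(-10)/25)*(-60) = 83 + (2*(1/25)*(-10))*(-60) = 83 - ⅘*(-60) = 83 + 48 = 131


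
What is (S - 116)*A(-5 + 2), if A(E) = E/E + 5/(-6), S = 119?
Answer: 1/2 ≈ 0.50000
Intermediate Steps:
A(E) = 1/6 (A(E) = 1 + 5*(-1/6) = 1 - 5/6 = 1/6)
(S - 116)*A(-5 + 2) = (119 - 116)*(1/6) = 3*(1/6) = 1/2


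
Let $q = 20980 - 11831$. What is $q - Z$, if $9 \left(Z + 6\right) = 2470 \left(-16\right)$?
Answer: $\frac{121915}{9} \approx 13546.0$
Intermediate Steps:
$Z = - \frac{39574}{9}$ ($Z = -6 + \frac{2470 \left(-16\right)}{9} = -6 + \frac{1}{9} \left(-39520\right) = -6 - \frac{39520}{9} = - \frac{39574}{9} \approx -4397.1$)
$q = 9149$ ($q = 20980 - 11831 = 9149$)
$q - Z = 9149 - - \frac{39574}{9} = 9149 + \frac{39574}{9} = \frac{121915}{9}$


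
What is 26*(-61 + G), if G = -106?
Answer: -4342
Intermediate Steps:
26*(-61 + G) = 26*(-61 - 106) = 26*(-167) = -4342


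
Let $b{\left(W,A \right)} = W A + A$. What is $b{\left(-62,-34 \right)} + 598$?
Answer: $2672$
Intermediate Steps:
$b{\left(W,A \right)} = A + A W$ ($b{\left(W,A \right)} = A W + A = A + A W$)
$b{\left(-62,-34 \right)} + 598 = - 34 \left(1 - 62\right) + 598 = \left(-34\right) \left(-61\right) + 598 = 2074 + 598 = 2672$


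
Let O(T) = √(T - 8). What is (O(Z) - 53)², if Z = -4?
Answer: 2797 - 212*I*√3 ≈ 2797.0 - 367.19*I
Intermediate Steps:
O(T) = √(-8 + T)
(O(Z) - 53)² = (√(-8 - 4) - 53)² = (√(-12) - 53)² = (2*I*√3 - 53)² = (-53 + 2*I*√3)²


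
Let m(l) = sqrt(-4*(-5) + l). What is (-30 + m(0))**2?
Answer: 920 - 120*sqrt(5) ≈ 651.67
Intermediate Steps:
m(l) = sqrt(20 + l)
(-30 + m(0))**2 = (-30 + sqrt(20 + 0))**2 = (-30 + sqrt(20))**2 = (-30 + 2*sqrt(5))**2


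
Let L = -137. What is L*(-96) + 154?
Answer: 13306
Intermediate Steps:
L*(-96) + 154 = -137*(-96) + 154 = 13152 + 154 = 13306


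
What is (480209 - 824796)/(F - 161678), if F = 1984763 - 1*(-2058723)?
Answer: -344587/3881808 ≈ -0.088770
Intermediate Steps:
F = 4043486 (F = 1984763 + 2058723 = 4043486)
(480209 - 824796)/(F - 161678) = (480209 - 824796)/(4043486 - 161678) = -344587/3881808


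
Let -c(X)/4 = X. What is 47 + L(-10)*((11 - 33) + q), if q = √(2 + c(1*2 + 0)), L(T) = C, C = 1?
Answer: 25 + I*√6 ≈ 25.0 + 2.4495*I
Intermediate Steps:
c(X) = -4*X
L(T) = 1
q = I*√6 (q = √(2 - 4*(1*2 + 0)) = √(2 - 4*(2 + 0)) = √(2 - 4*2) = √(2 - 8) = √(-6) = I*√6 ≈ 2.4495*I)
47 + L(-10)*((11 - 33) + q) = 47 + 1*((11 - 33) + I*√6) = 47 + 1*(-22 + I*√6) = 47 + (-22 + I*√6) = 25 + I*√6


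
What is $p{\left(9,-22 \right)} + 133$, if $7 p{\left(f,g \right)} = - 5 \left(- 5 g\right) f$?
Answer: $- \frac{4019}{7} \approx -574.14$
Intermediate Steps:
$p{\left(f,g \right)} = \frac{25 f g}{7}$ ($p{\left(f,g \right)} = \frac{- 5 \left(- 5 g\right) f}{7} = \frac{25 g f}{7} = \frac{25 f g}{7}$)
$p{\left(9,-22 \right)} + 133 = \frac{25}{7} \cdot 9 \left(-22\right) + 133 = - \frac{4950}{7} + 133 = - \frac{4019}{7}$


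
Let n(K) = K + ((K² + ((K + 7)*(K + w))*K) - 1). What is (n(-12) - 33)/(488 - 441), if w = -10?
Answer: -26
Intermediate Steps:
n(K) = -1 + K + K² + K*(-10 + K)*(7 + K) (n(K) = K + ((K² + ((K + 7)*(K - 10))*K) - 1) = K + ((K² + ((7 + K)*(-10 + K))*K) - 1) = K + ((K² + ((-10 + K)*(7 + K))*K) - 1) = K + ((K² + K*(-10 + K)*(7 + K)) - 1) = K + (-1 + K² + K*(-10 + K)*(7 + K)) = -1 + K + K² + K*(-10 + K)*(7 + K))
(n(-12) - 33)/(488 - 441) = ((-1 + (-12)³ - 69*(-12) - 2*(-12)²) - 33)/(488 - 441) = ((-1 - 1728 + 828 - 2*144) - 33)/47 = ((-1 - 1728 + 828 - 288) - 33)*(1/47) = (-1189 - 33)*(1/47) = -1222*1/47 = -26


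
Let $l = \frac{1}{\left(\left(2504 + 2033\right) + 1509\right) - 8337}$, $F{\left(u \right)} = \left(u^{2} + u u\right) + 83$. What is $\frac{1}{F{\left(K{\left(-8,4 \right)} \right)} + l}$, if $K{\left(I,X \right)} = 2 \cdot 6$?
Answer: $\frac{2291}{849960} \approx 0.0026954$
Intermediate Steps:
$K{\left(I,X \right)} = 12$
$F{\left(u \right)} = 83 + 2 u^{2}$ ($F{\left(u \right)} = \left(u^{2} + u^{2}\right) + 83 = 2 u^{2} + 83 = 83 + 2 u^{2}$)
$l = - \frac{1}{2291}$ ($l = \frac{1}{\left(4537 + 1509\right) - 8337} = \frac{1}{6046 - 8337} = \frac{1}{-2291} = - \frac{1}{2291} \approx -0.00043649$)
$\frac{1}{F{\left(K{\left(-8,4 \right)} \right)} + l} = \frac{1}{\left(83 + 2 \cdot 12^{2}\right) - \frac{1}{2291}} = \frac{1}{\left(83 + 2 \cdot 144\right) - \frac{1}{2291}} = \frac{1}{\left(83 + 288\right) - \frac{1}{2291}} = \frac{1}{371 - \frac{1}{2291}} = \frac{1}{\frac{849960}{2291}} = \frac{2291}{849960}$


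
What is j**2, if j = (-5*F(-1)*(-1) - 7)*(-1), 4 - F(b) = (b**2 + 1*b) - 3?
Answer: 784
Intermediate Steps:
F(b) = 7 - b - b**2 (F(b) = 4 - ((b**2 + 1*b) - 3) = 4 - ((b**2 + b) - 3) = 4 - ((b + b**2) - 3) = 4 - (-3 + b + b**2) = 4 + (3 - b - b**2) = 7 - b - b**2)
j = -28 (j = (-5*(7 - 1*(-1) - 1*(-1)**2)*(-1) - 7)*(-1) = (-5*(7 + 1 - 1*1)*(-1) - 7)*(-1) = (-5*(7 + 1 - 1)*(-1) - 7)*(-1) = (-5*7*(-1) - 7)*(-1) = (-35*(-1) - 7)*(-1) = (35 - 7)*(-1) = 28*(-1) = -28)
j**2 = (-28)**2 = 784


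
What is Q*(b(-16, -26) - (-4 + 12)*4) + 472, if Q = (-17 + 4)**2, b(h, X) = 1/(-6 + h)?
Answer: -108761/22 ≈ -4943.7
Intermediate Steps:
Q = 169 (Q = (-13)**2 = 169)
Q*(b(-16, -26) - (-4 + 12)*4) + 472 = 169*(1/(-6 - 16) - (-4 + 12)*4) + 472 = 169*(1/(-22) - 8*4) + 472 = 169*(-1/22 - 1*32) + 472 = 169*(-1/22 - 32) + 472 = 169*(-705/22) + 472 = -119145/22 + 472 = -108761/22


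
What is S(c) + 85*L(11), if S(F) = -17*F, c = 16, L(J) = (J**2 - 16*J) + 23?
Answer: -2992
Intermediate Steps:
L(J) = 23 + J**2 - 16*J
S(c) + 85*L(11) = -17*16 + 85*(23 + 11**2 - 16*11) = -272 + 85*(23 + 121 - 176) = -272 + 85*(-32) = -272 - 2720 = -2992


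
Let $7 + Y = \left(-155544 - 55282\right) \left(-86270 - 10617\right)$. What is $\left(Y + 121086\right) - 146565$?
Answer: $20426273176$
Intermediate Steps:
$Y = 20426298655$ ($Y = -7 + \left(-155544 - 55282\right) \left(-86270 - 10617\right) = -7 - -20426298662 = -7 + 20426298662 = 20426298655$)
$\left(Y + 121086\right) - 146565 = \left(20426298655 + 121086\right) - 146565 = 20426419741 - 146565 = 20426273176$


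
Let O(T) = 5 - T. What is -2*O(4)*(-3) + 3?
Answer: 9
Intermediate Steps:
-2*O(4)*(-3) + 3 = -2*(5 - 1*4)*(-3) + 3 = -2*(5 - 4)*(-3) + 3 = -2*(-3) + 3 = 6 + 3 = 9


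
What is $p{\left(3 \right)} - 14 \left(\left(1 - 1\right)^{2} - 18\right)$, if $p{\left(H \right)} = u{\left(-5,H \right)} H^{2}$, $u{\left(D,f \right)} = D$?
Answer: $207$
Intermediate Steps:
$p{\left(H \right)} = - 5 H^{2}$
$p{\left(3 \right)} - 14 \left(\left(1 - 1\right)^{2} - 18\right) = - 5 \cdot 3^{2} - 14 \left(\left(1 - 1\right)^{2} - 18\right) = \left(-5\right) 9 - 14 \left(0^{2} - 18\right) = -45 - 14 \left(0 - 18\right) = -45 - -252 = -45 + 252 = 207$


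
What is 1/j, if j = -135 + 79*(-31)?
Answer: -1/2584 ≈ -0.00038700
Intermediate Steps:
j = -2584 (j = -135 - 2449 = -2584)
1/j = 1/(-2584) = -1/2584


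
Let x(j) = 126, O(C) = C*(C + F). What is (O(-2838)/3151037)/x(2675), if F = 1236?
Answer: 252582/22057259 ≈ 0.011451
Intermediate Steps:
O(C) = C*(1236 + C) (O(C) = C*(C + 1236) = C*(1236 + C))
(O(-2838)/3151037)/x(2675) = (-2838*(1236 - 2838)/3151037)/126 = (-2838*(-1602)*(1/3151037))*(1/126) = (4546476*(1/3151037))*(1/126) = (4546476/3151037)*(1/126) = 252582/22057259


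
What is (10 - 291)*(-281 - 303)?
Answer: 164104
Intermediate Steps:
(10 - 291)*(-281 - 303) = -281*(-584) = 164104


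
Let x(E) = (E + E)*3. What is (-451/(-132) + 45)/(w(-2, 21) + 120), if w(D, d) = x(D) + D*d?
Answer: 581/792 ≈ 0.73359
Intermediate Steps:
x(E) = 6*E (x(E) = (2*E)*3 = 6*E)
w(D, d) = 6*D + D*d
(-451/(-132) + 45)/(w(-2, 21) + 120) = (-451/(-132) + 45)/(-2*(6 + 21) + 120) = (-451*(-1/132) + 45)/(-2*27 + 120) = (41/12 + 45)/(-54 + 120) = (581/12)/66 = (581/12)*(1/66) = 581/792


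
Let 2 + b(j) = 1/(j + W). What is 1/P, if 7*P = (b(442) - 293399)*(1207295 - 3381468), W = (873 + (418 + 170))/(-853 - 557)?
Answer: 1450771/132207627026040059 ≈ 1.0973e-11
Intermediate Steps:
W = -487/470 (W = (873 + 588)/(-1410) = 1461*(-1/1410) = -487/470 ≈ -1.0362)
b(j) = -2 + 1/(-487/470 + j) (b(j) = -2 + 1/(j - 487/470) = -2 + 1/(-487/470 + j))
P = 132207627026040059/1450771 (P = ((4*(361 - 235*442)/(-487 + 470*442) - 293399)*(1207295 - 3381468))/7 = ((4*(361 - 103870)/(-487 + 207740) - 293399)*(-2174173))/7 = ((4*(-103509)/207253 - 293399)*(-2174173))/7 = ((4*(1/207253)*(-103509) - 293399)*(-2174173))/7 = ((-414036/207253 - 293399)*(-2174173))/7 = (-60808236983/207253*(-2174173))/7 = (1/7)*(132207627026040059/207253) = 132207627026040059/1450771 ≈ 9.1129e+10)
1/P = 1/(132207627026040059/1450771) = 1450771/132207627026040059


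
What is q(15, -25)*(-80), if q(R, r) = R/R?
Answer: -80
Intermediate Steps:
q(R, r) = 1
q(15, -25)*(-80) = 1*(-80) = -80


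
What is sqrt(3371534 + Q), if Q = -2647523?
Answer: sqrt(724011) ≈ 850.89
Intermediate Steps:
sqrt(3371534 + Q) = sqrt(3371534 - 2647523) = sqrt(724011)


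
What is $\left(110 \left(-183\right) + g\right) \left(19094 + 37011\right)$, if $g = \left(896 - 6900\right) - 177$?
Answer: $-1476178655$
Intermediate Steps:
$g = -6181$ ($g = -6004 - 177 = -6181$)
$\left(110 \left(-183\right) + g\right) \left(19094 + 37011\right) = \left(110 \left(-183\right) - 6181\right) \left(19094 + 37011\right) = \left(-20130 - 6181\right) 56105 = \left(-26311\right) 56105 = -1476178655$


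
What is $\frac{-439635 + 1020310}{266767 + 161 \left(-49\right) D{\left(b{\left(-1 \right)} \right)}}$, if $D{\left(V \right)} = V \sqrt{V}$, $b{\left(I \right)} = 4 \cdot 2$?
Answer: $\frac{154904927725}{39299635937} + \frac{73295121200 \sqrt{2}}{39299635937} \approx 6.5792$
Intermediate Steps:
$b{\left(I \right)} = 8$
$D{\left(V \right)} = V^{\frac{3}{2}}$
$\frac{-439635 + 1020310}{266767 + 161 \left(-49\right) D{\left(b{\left(-1 \right)} \right)}} = \frac{-439635 + 1020310}{266767 + 161 \left(-49\right) 8^{\frac{3}{2}}} = \frac{580675}{266767 - 7889 \cdot 16 \sqrt{2}} = \frac{580675}{266767 - 126224 \sqrt{2}}$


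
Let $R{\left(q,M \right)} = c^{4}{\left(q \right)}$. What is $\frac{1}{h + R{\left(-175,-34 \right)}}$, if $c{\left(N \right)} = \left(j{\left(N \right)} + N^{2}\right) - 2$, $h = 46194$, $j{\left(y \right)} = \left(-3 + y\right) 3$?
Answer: $\frac{1}{819654858059068435} \approx 1.22 \cdot 10^{-18}$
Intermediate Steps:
$j{\left(y \right)} = -9 + 3 y$
$c{\left(N \right)} = -11 + N^{2} + 3 N$ ($c{\left(N \right)} = \left(\left(-9 + 3 N\right) + N^{2}\right) - 2 = \left(-9 + N^{2} + 3 N\right) - 2 = -11 + N^{2} + 3 N$)
$R{\left(q,M \right)} = \left(-11 + q^{2} + 3 q\right)^{4}$
$\frac{1}{h + R{\left(-175,-34 \right)}} = \frac{1}{46194 + \left(-11 + \left(-175\right)^{2} + 3 \left(-175\right)\right)^{4}} = \frac{1}{46194 + \left(-11 + 30625 - 525\right)^{4}} = \frac{1}{46194 + 30089^{4}} = \frac{1}{46194 + 819654858059022241} = \frac{1}{819654858059068435}$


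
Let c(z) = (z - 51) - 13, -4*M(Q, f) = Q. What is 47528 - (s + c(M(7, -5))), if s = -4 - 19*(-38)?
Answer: 187503/4 ≈ 46876.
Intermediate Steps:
M(Q, f) = -Q/4
s = 718 (s = -4 + 722 = 718)
c(z) = -64 + z (c(z) = (-51 + z) - 13 = -64 + z)
47528 - (s + c(M(7, -5))) = 47528 - (718 + (-64 - ¼*7)) = 47528 - (718 + (-64 - 7/4)) = 47528 - (718 - 263/4) = 47528 - 1*2609/4 = 47528 - 2609/4 = 187503/4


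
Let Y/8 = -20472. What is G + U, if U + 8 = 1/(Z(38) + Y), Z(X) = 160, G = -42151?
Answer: -6897886945/163616 ≈ -42159.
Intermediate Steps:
Y = -163776 (Y = 8*(-20472) = -163776)
U = -1308929/163616 (U = -8 + 1/(160 - 163776) = -8 + 1/(-163616) = -8 - 1/163616 = -1308929/163616 ≈ -8.0000)
G + U = -42151 - 1308929/163616 = -6897886945/163616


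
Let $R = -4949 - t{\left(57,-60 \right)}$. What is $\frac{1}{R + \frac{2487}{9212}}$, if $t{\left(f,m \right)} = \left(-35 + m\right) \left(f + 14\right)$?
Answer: $\frac{9212}{16547239} \approx 0.00055671$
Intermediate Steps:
$t{\left(f,m \right)} = \left(-35 + m\right) \left(14 + f\right)$
$R = 1796$ ($R = -4949 - \left(-490 - 1995 + 14 \left(-60\right) + 57 \left(-60\right)\right) = -4949 - \left(-490 - 1995 - 840 - 3420\right) = -4949 - -6745 = -4949 + 6745 = 1796$)
$\frac{1}{R + \frac{2487}{9212}} = \frac{1}{1796 + \frac{2487}{9212}} = \frac{1}{\frac{16547239}{9212}} = \frac{9212}{16547239}$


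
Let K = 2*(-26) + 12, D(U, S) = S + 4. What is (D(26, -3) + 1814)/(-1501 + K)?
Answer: -1815/1541 ≈ -1.1778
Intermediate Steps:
D(U, S) = 4 + S
K = -40 (K = -52 + 12 = -40)
(D(26, -3) + 1814)/(-1501 + K) = ((4 - 3) + 1814)/(-1501 - 40) = (1 + 1814)/(-1541) = 1815*(-1/1541) = -1815/1541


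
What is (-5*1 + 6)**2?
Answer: 1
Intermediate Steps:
(-5*1 + 6)**2 = (-5 + 6)**2 = 1**2 = 1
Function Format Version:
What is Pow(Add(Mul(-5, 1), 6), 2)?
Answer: 1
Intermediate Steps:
Pow(Add(Mul(-5, 1), 6), 2) = Pow(Add(-5, 6), 2) = Pow(1, 2) = 1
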